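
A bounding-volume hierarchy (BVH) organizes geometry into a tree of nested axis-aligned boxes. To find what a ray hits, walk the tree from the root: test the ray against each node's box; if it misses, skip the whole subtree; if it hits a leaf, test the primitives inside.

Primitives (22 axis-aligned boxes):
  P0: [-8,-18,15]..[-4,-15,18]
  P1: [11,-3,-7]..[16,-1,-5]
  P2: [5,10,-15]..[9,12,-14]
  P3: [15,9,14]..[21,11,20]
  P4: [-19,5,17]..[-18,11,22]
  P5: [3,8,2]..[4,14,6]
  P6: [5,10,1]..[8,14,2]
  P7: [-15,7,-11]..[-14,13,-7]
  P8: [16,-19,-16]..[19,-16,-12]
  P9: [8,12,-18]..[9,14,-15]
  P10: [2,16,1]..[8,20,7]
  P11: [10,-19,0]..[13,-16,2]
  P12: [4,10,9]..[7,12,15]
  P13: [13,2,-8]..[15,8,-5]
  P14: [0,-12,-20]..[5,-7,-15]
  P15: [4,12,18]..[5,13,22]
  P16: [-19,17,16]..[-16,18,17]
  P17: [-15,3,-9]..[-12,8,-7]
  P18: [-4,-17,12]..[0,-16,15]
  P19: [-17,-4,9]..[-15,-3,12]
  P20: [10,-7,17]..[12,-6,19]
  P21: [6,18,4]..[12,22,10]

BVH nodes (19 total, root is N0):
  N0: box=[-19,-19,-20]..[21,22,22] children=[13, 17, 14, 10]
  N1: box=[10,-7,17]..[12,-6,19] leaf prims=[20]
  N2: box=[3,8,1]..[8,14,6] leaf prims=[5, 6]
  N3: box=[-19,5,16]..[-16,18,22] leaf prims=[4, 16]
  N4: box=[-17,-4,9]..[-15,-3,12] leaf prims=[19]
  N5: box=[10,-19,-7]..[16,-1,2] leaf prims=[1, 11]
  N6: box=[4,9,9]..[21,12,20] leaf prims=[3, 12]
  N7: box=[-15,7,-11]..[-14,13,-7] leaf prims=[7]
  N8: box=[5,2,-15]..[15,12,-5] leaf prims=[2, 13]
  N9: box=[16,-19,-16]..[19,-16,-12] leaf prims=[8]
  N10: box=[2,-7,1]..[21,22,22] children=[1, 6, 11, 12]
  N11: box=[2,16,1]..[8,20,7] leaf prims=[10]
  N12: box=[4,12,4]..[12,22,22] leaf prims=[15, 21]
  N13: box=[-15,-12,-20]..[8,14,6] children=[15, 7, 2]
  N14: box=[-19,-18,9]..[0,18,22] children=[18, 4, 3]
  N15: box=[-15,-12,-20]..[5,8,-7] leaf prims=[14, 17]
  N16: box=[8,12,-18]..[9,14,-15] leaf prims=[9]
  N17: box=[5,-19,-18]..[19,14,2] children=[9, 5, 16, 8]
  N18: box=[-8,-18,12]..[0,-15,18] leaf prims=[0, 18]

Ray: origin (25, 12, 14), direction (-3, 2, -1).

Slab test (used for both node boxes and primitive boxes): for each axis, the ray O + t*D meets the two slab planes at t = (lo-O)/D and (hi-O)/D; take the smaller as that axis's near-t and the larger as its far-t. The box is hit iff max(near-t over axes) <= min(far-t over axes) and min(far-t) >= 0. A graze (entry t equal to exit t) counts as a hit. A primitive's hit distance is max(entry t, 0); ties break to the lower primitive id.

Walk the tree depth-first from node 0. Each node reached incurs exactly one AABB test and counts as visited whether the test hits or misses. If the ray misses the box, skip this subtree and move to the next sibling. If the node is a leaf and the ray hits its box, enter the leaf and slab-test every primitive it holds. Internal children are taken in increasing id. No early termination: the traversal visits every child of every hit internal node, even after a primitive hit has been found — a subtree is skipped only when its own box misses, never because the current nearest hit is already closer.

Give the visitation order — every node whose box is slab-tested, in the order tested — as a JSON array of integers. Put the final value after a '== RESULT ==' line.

Traverse from the root:
N0 x:[4/3,44/3] y:[-31/2,5] z:[-8,34] -> hit [4/3,5], descend [10, 13, 14, 17]
  N10 x:[4/3,23/3] y:[-19/2,5] z:[-8,13] -> hit [4/3,5], descend [1, 6, 11, 12]
    N1 x:[13/3,5] y:[-19/2,-9] z:[-5,-3] -> miss, prune
    N6 x:[4/3,7] y:[-3/2,0] z:[-6,5] -> miss, prune
    N11 x:[17/3,23/3] y:[2,4] z:[7,13] -> miss, prune
    N12 x:[13/3,7] y:[0,5] z:[-8,10] -> hit [13/3,5] leaf, test {P15(miss), P21@t=13/3}
  N13 x:[17/3,40/3] y:[-12,1] z:[8,34] -> miss, prune
  N14 x:[25/3,44/3] y:[-15,3] z:[-8,5] -> miss, prune
  N17 x:[2,20/3] y:[-31/2,1] z:[12,32] -> miss, prune

Summary -> nodes [0, 10, 1, 6, 11, 12, 13, 14, 17]; box-tests=9; leaf-entries=1; first=P21

== RESULT ==
[0, 10, 1, 6, 11, 12, 13, 14, 17]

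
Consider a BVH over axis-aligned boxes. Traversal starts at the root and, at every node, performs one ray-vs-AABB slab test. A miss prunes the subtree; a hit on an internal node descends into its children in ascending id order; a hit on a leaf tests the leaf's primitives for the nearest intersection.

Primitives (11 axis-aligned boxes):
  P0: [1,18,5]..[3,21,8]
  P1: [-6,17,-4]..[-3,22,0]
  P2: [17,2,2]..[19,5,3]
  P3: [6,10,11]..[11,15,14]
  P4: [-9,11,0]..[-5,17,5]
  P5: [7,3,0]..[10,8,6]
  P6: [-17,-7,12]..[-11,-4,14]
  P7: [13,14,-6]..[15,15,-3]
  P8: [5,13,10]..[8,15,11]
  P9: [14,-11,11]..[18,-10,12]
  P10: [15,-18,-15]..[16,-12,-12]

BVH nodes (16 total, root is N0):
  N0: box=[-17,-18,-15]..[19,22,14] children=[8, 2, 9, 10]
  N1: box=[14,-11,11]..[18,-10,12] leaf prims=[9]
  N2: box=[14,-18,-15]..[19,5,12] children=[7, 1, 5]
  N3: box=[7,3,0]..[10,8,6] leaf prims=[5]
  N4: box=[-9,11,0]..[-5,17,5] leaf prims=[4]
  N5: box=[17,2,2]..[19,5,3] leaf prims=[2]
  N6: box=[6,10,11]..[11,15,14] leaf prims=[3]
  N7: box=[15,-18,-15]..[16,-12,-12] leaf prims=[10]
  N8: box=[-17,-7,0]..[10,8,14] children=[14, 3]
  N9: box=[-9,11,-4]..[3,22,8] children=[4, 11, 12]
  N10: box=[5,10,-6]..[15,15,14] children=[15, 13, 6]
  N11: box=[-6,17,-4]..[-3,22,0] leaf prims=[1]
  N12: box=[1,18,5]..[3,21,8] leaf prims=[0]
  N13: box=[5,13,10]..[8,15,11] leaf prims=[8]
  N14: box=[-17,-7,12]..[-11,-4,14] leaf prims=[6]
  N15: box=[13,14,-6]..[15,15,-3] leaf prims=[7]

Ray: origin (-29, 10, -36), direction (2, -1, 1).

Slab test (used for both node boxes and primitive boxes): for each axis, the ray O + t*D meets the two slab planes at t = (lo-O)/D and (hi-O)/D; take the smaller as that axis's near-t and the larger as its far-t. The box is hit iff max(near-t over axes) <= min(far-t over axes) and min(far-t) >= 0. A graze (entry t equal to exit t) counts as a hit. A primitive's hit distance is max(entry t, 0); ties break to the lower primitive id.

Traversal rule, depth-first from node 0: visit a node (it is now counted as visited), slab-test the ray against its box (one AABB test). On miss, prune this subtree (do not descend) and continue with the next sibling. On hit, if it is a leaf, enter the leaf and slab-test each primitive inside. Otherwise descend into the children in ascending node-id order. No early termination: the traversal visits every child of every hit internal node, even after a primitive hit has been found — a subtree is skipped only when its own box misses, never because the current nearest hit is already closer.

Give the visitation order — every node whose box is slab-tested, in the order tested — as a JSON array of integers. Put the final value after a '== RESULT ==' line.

Walk:
N0 x:[6,24] y:[-12,28] z:[21,50] -> hit [21,24], descend [2, 8, 9, 10]
  N2 x:[43/2,24] y:[5,28] z:[21,48] -> hit [43/2,24], descend [1, 5, 7]
    N1 x:[43/2,47/2] y:[20,21] z:[47,48] -> miss, prune
    N5 x:[23,24] y:[5,8] z:[38,39] -> miss, prune
    N7 x:[22,45/2] y:[22,28] z:[21,24] -> hit [22,45/2] leaf, test {P10@t=22}
  N8 x:[6,39/2] y:[2,17] z:[36,50] -> miss, prune
  N9 x:[10,16] y:[-12,-1] z:[32,44] -> miss, prune
  N10 x:[17,22] y:[-5,0] z:[30,50] -> miss, prune

order=[0, 2, 1, 5, 7, 8, 9, 10]  |boxes|=8  |leaves|=1  hit=P10

== RESULT ==
[0, 2, 1, 5, 7, 8, 9, 10]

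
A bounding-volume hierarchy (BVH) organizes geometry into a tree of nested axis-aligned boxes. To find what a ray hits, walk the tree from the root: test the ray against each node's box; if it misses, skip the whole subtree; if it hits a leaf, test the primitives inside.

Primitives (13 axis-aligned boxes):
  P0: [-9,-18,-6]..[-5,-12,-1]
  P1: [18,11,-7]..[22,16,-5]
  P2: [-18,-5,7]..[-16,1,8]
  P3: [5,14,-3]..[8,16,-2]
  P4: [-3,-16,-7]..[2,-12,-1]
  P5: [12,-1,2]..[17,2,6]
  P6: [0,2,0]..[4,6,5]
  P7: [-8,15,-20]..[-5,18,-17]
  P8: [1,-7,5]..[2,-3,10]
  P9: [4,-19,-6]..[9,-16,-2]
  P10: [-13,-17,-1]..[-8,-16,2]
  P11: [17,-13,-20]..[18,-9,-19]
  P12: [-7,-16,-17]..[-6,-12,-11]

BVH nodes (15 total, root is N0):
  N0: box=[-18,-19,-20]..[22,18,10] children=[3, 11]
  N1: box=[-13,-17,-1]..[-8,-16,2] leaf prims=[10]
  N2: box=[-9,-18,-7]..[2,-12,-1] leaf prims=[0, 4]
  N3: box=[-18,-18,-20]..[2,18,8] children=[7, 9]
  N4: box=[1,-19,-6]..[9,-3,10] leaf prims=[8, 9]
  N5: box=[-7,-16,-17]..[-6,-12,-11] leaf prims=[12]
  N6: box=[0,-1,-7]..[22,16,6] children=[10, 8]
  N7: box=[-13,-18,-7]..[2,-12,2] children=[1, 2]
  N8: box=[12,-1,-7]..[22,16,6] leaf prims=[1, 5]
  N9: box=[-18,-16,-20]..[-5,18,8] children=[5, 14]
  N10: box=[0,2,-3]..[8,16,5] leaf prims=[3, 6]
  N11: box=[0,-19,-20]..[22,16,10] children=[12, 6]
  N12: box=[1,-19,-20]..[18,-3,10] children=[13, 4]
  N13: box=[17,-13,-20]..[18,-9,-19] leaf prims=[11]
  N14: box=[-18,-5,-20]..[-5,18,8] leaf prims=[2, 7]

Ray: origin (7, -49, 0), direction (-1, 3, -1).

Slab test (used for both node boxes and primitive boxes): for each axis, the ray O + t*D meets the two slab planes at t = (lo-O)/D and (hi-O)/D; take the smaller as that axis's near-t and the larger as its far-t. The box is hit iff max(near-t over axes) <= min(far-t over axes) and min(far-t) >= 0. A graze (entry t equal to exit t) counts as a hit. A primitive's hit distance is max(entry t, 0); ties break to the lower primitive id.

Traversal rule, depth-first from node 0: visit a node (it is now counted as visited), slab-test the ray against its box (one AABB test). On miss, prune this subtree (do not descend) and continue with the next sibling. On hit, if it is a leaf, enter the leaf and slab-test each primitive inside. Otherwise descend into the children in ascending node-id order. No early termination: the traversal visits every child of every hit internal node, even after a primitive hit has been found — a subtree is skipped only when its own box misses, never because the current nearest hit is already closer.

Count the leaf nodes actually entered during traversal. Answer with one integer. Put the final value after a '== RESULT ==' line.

Traverse from the root:
N0 x:[-15,25] y:[10,67/3] z:[-10,20] -> hit [10,20], descend [3, 11]
  N3 x:[5,25] y:[31/3,67/3] z:[-8,20] -> hit [31/3,20], descend [7, 9]
    N7 x:[5,20] y:[31/3,37/3] z:[-2,7] -> miss, prune
    N9 x:[12,25] y:[11,67/3] z:[-8,20] -> hit [12,20], descend [5, 14]
      N5 x:[13,14] y:[11,37/3] z:[11,17] -> miss, prune
      N14 x:[12,25] y:[44/3,67/3] z:[-8,20] -> hit [44/3,20] leaf, test {P2(miss), P7(miss)}
  N11 x:[-15,7] y:[10,65/3] z:[-10,20] -> miss, prune

Visited [0, 3, 7, 9, 5, 14, 11]. Tests: 7 box, 1 leaf. Nearest: miss.

== RESULT ==
1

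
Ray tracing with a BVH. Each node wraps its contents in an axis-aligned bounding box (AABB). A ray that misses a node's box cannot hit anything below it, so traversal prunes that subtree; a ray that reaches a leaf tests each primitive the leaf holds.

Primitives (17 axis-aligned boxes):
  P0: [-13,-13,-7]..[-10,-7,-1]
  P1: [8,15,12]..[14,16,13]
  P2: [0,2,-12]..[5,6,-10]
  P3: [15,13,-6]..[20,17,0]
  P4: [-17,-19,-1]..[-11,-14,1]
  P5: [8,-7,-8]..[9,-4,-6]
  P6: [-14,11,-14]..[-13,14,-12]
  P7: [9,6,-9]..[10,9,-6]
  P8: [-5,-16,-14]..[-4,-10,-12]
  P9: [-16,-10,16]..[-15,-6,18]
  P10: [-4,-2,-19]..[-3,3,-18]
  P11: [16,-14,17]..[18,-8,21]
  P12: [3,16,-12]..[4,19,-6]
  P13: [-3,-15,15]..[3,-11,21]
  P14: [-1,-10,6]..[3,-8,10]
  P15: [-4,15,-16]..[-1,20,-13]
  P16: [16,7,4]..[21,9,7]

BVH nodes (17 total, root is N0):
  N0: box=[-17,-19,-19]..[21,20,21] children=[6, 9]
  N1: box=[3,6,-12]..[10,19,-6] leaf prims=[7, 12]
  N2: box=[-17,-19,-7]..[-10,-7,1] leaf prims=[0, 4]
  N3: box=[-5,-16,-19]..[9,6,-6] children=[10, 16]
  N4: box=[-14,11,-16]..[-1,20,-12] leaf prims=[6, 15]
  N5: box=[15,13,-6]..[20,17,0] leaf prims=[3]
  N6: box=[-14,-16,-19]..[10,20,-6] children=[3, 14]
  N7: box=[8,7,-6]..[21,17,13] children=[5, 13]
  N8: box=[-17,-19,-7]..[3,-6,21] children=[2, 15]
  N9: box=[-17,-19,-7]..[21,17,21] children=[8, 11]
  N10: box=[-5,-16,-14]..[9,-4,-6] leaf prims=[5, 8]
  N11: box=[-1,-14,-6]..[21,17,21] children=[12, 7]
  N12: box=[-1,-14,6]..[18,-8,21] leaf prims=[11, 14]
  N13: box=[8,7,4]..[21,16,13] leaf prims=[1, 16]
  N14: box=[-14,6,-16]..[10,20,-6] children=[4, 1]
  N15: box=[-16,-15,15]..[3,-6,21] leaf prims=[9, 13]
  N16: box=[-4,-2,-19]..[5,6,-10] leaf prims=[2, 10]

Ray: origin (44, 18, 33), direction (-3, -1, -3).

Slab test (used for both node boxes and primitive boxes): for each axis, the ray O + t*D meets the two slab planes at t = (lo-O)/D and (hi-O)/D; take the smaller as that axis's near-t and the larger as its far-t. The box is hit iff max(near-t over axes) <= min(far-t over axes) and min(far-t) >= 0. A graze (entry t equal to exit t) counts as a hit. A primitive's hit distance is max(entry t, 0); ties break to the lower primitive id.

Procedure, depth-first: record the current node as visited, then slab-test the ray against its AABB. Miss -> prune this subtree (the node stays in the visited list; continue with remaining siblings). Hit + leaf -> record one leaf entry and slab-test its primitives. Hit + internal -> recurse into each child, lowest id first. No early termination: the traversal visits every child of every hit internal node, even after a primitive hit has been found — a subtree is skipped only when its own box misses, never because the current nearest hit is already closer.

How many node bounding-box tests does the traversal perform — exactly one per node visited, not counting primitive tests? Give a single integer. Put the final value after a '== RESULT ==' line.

Trace the traversal:
N0 x:[23/3,61/3] y:[-2,37] z:[4,52/3] -> hit [23/3,52/3], descend [6, 9]
  N6 x:[34/3,58/3] y:[-2,34] z:[13,52/3] -> hit [13,52/3], descend [3, 14]
    N3 x:[35/3,49/3] y:[12,34] z:[13,52/3] -> hit [13,49/3], descend [10, 16]
      N10 x:[35/3,49/3] y:[22,34] z:[13,47/3] -> miss, prune
      N16 x:[13,16] y:[12,20] z:[43/3,52/3] -> hit [43/3,16] leaf, test {P2@t=43/3, P10(miss)}
    N14 x:[34/3,58/3] y:[-2,12] z:[13,49/3] -> miss, prune
  N9 x:[23/3,61/3] y:[1,37] z:[4,40/3] -> hit [23/3,40/3], descend [8, 11]
    N8 x:[41/3,61/3] y:[24,37] z:[4,40/3] -> miss, prune
    N11 x:[23/3,15] y:[1,32] z:[4,13] -> hit [23/3,13], descend [7, 12]
      N7 x:[23/3,12] y:[1,11] z:[20/3,13] -> hit [23/3,11], descend [5, 13]
        N5 x:[8,29/3] y:[1,5] z:[11,13] -> miss, prune
        N13 x:[23/3,12] y:[2,11] z:[20/3,29/3] -> hit [23/3,29/3] leaf, test {P1(miss), P16@t=9}
      N12 x:[26/3,15] y:[26,32] z:[4,9] -> miss, prune

Visited [0, 6, 3, 10, 16, 14, 9, 8, 11, 7, 5, 13, 12]. Tests: 13 box, 2 leaf. Nearest: P16.

== RESULT ==
13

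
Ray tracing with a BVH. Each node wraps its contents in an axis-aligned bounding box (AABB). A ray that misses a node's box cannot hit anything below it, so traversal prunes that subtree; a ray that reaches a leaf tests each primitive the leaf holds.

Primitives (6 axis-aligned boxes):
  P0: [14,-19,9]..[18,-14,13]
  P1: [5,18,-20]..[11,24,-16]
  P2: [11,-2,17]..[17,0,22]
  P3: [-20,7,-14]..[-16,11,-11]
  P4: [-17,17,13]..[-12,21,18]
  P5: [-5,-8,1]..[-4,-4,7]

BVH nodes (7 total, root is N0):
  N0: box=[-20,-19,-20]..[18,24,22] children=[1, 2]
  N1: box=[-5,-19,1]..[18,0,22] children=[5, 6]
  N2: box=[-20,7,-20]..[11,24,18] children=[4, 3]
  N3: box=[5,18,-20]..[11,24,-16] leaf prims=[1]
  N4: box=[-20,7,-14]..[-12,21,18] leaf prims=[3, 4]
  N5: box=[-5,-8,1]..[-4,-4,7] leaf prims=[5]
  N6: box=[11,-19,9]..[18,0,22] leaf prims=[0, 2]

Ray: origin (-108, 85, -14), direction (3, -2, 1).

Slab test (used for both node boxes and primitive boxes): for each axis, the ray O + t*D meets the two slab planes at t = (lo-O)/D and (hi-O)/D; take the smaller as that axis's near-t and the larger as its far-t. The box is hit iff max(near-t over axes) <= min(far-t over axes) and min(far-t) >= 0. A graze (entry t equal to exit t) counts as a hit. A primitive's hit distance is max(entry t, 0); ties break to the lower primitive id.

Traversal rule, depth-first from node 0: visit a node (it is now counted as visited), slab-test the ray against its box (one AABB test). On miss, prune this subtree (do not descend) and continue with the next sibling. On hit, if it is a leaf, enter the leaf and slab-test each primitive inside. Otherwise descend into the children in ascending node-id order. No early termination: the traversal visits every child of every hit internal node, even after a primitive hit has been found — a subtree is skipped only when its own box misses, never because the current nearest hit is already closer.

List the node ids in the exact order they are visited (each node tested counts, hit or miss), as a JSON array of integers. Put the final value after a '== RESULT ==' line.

Traverse from the root:
N0 x:[88/3,42] y:[61/2,52] z:[-6,36] -> hit [61/2,36], descend [1, 2]
  N1 x:[103/3,42] y:[85/2,52] z:[15,36] -> miss, prune
  N2 x:[88/3,119/3] y:[61/2,39] z:[-6,32] -> hit [61/2,32], descend [3, 4]
    N3 x:[113/3,119/3] y:[61/2,67/2] z:[-6,-2] -> miss, prune
    N4 x:[88/3,32] y:[32,39] z:[0,32] -> hit [32,32] leaf, test {P3(miss), P4@t=32}

Summary -> nodes [0, 1, 2, 3, 4]; box-tests=5; leaf-entries=1; first=P4

== RESULT ==
[0, 1, 2, 3, 4]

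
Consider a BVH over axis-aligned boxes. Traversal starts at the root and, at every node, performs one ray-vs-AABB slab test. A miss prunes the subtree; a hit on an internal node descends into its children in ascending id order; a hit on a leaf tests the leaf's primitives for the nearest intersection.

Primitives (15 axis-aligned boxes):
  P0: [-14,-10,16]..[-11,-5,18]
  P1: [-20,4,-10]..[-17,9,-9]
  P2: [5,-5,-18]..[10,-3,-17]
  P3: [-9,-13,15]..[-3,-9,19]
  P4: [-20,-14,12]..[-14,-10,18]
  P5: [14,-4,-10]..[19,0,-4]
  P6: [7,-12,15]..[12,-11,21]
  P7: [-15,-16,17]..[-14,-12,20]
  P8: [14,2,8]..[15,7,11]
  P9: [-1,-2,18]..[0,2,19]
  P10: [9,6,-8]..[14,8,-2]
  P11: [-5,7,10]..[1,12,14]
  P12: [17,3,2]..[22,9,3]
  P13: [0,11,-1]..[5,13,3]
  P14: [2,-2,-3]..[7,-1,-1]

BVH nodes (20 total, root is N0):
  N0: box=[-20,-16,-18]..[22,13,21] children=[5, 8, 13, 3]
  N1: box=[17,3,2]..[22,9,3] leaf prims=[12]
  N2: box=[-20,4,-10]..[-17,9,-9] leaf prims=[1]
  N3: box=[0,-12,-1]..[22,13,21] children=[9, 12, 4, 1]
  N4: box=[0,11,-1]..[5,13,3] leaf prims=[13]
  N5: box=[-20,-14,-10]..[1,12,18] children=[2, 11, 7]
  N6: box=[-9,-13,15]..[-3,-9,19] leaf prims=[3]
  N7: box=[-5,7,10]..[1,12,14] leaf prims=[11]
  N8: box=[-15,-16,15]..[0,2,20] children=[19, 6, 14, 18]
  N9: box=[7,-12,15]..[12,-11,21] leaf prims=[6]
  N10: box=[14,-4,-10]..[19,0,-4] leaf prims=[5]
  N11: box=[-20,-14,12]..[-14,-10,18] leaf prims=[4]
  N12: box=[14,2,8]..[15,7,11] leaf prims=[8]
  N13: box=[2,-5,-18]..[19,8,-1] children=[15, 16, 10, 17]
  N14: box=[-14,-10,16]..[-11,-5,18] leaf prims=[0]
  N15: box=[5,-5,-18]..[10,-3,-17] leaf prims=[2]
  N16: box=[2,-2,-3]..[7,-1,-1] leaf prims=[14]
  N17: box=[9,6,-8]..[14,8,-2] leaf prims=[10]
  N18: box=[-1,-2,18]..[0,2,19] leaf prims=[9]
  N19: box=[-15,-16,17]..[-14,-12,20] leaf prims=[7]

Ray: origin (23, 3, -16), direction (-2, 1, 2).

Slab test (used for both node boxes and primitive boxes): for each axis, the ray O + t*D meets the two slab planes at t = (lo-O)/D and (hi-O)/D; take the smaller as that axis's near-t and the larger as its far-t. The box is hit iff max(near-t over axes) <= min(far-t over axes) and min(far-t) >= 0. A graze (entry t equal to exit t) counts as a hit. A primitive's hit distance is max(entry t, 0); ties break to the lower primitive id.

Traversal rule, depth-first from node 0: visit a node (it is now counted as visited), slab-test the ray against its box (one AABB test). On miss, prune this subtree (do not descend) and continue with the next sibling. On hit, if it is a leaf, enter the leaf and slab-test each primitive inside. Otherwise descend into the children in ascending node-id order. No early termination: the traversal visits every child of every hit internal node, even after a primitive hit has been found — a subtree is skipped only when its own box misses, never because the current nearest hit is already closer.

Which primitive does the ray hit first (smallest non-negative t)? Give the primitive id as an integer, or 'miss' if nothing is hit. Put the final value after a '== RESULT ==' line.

Walk:
N0 x:[1/2,43/2] y:[-19,10] z:[-1,37/2] -> hit [1/2,10], descend [3, 5, 8, 13]
  N3 x:[1/2,23/2] y:[-15,10] z:[15/2,37/2] -> hit [15/2,10], descend [1, 4, 9, 12]
    N1 x:[1/2,3] y:[0,6] z:[9,19/2] -> miss, prune
    N4 x:[9,23/2] y:[8,10] z:[15/2,19/2] -> hit [9,19/2] leaf, test {P13@t=9}
    N9 x:[11/2,8] y:[-15,-14] z:[31/2,37/2] -> miss, prune
    N12 x:[4,9/2] y:[-1,4] z:[12,27/2] -> miss, prune
  N5 x:[11,43/2] y:[-17,9] z:[3,17] -> miss, prune
  N8 x:[23/2,19] y:[-19,-1] z:[31/2,18] -> miss, prune
  N13 x:[2,21/2] y:[-8,5] z:[-1,15/2] -> hit [2,5], descend [10, 15, 16, 17]
    N10 x:[2,9/2] y:[-7,-3] z:[3,6] -> miss, prune
    N15 x:[13/2,9] y:[-8,-6] z:[-1,-1/2] -> miss, prune
    N16 x:[8,21/2] y:[-5,-4] z:[13/2,15/2] -> miss, prune
    N17 x:[9/2,7] y:[3,5] z:[4,7] -> hit [9/2,5] leaf, test {P10@t=9/2}

Visited [0, 3, 1, 4, 9, 12, 5, 8, 13, 10, 15, 16, 17]. Tests: 13 box, 2 leaf. Nearest: P10.

== RESULT ==
10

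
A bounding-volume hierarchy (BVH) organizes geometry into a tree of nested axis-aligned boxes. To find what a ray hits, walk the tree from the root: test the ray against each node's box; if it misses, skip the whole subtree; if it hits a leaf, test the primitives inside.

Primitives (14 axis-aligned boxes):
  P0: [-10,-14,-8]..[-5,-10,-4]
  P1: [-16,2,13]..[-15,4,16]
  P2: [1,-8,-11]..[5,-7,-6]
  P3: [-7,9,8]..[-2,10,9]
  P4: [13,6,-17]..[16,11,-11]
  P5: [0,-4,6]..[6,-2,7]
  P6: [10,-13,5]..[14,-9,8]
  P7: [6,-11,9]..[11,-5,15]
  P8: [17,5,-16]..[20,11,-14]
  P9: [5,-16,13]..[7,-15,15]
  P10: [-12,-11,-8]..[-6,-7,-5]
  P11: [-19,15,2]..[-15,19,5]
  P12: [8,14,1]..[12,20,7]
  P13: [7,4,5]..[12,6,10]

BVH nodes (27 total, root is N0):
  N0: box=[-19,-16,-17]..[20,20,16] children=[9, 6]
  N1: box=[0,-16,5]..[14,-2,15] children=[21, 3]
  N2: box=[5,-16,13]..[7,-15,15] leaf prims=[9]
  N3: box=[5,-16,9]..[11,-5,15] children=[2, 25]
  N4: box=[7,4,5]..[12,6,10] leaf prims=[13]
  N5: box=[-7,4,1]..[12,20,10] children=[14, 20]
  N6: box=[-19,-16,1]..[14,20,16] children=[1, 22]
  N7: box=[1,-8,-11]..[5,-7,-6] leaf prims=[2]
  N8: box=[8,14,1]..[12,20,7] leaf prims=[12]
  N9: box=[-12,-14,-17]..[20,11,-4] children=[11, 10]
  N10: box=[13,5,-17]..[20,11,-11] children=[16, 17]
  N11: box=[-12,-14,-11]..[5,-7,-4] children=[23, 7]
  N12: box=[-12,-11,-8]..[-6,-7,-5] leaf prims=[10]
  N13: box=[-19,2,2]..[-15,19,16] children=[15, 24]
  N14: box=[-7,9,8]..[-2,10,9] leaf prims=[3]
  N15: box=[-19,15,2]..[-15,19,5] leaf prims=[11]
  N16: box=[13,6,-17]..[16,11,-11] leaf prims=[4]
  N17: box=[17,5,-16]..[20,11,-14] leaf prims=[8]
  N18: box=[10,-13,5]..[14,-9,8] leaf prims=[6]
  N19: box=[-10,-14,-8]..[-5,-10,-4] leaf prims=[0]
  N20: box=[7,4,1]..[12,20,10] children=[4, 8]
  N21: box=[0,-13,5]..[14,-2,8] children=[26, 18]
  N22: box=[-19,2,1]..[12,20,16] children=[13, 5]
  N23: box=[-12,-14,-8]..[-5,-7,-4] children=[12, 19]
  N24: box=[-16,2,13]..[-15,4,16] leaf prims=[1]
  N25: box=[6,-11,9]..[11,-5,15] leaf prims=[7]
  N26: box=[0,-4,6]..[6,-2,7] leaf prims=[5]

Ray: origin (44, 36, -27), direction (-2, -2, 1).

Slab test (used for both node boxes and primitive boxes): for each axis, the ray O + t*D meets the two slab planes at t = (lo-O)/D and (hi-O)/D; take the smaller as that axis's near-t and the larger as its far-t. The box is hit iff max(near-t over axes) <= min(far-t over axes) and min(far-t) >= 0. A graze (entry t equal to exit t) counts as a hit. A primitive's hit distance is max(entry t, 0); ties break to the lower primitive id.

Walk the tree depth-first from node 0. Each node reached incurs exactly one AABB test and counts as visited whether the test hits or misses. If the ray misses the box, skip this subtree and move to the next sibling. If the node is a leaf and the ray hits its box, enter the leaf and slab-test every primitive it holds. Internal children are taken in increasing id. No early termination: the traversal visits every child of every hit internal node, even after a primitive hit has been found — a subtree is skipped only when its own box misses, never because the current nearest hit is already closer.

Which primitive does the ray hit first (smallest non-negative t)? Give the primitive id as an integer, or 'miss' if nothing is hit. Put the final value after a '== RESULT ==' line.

Traverse from the root:
N0 x:[12,63/2] y:[8,26] z:[10,43] -> hit [12,26], descend [6, 9]
  N6 x:[15,63/2] y:[8,26] z:[28,43] -> miss, prune
  N9 x:[12,28] y:[25/2,25] z:[10,23] -> hit [25/2,23], descend [10, 11]
    N10 x:[12,31/2] y:[25/2,31/2] z:[10,16] -> hit [25/2,31/2], descend [16, 17]
      N16 x:[14,31/2] y:[25/2,15] z:[10,16] -> hit [14,15] leaf, test {P4@t=14}
      N17 x:[12,27/2] y:[25/2,31/2] z:[11,13] -> hit [25/2,13] leaf, test {P8@t=25/2}
    N11 x:[39/2,28] y:[43/2,25] z:[16,23] -> hit [43/2,23], descend [7, 23]
      N7 x:[39/2,43/2] y:[43/2,22] z:[16,21] -> miss, prune
      N23 x:[49/2,28] y:[43/2,25] z:[19,23] -> miss, prune

order=[0, 6, 9, 10, 16, 17, 11, 7, 23]  |boxes|=9  |leaves|=2  hit=P8

== RESULT ==
8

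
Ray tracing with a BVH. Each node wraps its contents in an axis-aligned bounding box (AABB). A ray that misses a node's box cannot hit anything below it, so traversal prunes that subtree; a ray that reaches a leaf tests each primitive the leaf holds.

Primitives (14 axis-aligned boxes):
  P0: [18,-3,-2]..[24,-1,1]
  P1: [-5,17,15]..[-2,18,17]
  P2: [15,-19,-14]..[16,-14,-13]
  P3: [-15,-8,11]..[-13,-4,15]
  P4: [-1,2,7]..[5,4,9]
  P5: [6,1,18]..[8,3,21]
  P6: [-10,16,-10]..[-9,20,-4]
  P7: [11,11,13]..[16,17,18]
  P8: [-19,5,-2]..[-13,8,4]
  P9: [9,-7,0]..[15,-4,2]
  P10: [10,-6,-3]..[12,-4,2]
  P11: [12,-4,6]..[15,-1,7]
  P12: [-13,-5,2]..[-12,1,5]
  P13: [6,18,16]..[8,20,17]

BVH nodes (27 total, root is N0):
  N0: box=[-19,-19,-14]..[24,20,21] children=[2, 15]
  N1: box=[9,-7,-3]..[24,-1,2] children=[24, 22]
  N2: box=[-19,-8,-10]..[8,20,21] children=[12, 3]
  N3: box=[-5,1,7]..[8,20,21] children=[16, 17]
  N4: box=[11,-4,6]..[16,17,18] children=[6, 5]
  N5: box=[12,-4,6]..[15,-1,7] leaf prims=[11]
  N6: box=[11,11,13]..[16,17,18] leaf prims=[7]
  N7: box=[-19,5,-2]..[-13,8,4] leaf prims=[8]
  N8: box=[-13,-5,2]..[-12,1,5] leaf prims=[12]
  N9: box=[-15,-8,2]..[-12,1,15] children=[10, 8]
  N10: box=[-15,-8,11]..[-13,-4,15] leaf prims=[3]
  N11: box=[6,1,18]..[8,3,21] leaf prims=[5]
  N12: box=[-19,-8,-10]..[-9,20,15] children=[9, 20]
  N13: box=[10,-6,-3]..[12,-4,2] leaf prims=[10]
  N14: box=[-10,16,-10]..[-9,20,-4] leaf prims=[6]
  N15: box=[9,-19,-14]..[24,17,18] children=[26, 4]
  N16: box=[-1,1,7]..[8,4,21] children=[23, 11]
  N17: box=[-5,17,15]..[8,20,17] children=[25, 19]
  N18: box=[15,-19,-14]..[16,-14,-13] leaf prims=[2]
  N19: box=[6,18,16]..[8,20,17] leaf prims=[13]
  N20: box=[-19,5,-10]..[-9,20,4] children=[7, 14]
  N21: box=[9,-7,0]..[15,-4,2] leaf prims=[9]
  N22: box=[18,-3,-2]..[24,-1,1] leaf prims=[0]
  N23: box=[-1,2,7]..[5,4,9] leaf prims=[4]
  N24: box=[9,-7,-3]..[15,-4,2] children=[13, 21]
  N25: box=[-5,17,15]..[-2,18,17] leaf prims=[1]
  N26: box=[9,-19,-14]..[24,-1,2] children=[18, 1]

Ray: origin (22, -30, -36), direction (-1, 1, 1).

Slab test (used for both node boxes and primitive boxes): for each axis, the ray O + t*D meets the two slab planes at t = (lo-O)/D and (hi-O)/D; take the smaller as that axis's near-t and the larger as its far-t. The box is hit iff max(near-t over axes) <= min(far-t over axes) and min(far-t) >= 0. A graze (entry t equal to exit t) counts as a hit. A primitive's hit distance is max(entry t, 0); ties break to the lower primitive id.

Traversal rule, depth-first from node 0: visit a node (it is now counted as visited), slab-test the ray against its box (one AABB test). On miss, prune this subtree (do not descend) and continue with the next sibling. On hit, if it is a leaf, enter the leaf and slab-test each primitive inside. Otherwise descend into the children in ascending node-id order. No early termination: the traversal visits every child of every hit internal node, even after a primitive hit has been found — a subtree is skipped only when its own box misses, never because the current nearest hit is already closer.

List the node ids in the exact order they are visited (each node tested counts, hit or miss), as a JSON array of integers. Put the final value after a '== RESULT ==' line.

Traverse from the root:
N0 x:[-2,41] y:[11,50] z:[22,57] -> hit [22,41], descend [2, 15]
  N2 x:[14,41] y:[22,50] z:[26,57] -> hit [26,41], descend [3, 12]
    N3 x:[14,27] y:[31,50] z:[43,57] -> miss, prune
    N12 x:[31,41] y:[22,50] z:[26,51] -> hit [31,41], descend [9, 20]
      N9 x:[34,37] y:[22,31] z:[38,51] -> miss, prune
      N20 x:[31,41] y:[35,50] z:[26,40] -> hit [35,40], descend [7, 14]
        N7 x:[35,41] y:[35,38] z:[34,40] -> hit [35,38] leaf, test {P8@t=35}
        N14 x:[31,32] y:[46,50] z:[26,32] -> miss, prune
  N15 x:[-2,13] y:[11,47] z:[22,54] -> miss, prune

order=[0, 2, 3, 12, 9, 20, 7, 14, 15]  |boxes|=9  |leaves|=1  hit=P8

== RESULT ==
[0, 2, 3, 12, 9, 20, 7, 14, 15]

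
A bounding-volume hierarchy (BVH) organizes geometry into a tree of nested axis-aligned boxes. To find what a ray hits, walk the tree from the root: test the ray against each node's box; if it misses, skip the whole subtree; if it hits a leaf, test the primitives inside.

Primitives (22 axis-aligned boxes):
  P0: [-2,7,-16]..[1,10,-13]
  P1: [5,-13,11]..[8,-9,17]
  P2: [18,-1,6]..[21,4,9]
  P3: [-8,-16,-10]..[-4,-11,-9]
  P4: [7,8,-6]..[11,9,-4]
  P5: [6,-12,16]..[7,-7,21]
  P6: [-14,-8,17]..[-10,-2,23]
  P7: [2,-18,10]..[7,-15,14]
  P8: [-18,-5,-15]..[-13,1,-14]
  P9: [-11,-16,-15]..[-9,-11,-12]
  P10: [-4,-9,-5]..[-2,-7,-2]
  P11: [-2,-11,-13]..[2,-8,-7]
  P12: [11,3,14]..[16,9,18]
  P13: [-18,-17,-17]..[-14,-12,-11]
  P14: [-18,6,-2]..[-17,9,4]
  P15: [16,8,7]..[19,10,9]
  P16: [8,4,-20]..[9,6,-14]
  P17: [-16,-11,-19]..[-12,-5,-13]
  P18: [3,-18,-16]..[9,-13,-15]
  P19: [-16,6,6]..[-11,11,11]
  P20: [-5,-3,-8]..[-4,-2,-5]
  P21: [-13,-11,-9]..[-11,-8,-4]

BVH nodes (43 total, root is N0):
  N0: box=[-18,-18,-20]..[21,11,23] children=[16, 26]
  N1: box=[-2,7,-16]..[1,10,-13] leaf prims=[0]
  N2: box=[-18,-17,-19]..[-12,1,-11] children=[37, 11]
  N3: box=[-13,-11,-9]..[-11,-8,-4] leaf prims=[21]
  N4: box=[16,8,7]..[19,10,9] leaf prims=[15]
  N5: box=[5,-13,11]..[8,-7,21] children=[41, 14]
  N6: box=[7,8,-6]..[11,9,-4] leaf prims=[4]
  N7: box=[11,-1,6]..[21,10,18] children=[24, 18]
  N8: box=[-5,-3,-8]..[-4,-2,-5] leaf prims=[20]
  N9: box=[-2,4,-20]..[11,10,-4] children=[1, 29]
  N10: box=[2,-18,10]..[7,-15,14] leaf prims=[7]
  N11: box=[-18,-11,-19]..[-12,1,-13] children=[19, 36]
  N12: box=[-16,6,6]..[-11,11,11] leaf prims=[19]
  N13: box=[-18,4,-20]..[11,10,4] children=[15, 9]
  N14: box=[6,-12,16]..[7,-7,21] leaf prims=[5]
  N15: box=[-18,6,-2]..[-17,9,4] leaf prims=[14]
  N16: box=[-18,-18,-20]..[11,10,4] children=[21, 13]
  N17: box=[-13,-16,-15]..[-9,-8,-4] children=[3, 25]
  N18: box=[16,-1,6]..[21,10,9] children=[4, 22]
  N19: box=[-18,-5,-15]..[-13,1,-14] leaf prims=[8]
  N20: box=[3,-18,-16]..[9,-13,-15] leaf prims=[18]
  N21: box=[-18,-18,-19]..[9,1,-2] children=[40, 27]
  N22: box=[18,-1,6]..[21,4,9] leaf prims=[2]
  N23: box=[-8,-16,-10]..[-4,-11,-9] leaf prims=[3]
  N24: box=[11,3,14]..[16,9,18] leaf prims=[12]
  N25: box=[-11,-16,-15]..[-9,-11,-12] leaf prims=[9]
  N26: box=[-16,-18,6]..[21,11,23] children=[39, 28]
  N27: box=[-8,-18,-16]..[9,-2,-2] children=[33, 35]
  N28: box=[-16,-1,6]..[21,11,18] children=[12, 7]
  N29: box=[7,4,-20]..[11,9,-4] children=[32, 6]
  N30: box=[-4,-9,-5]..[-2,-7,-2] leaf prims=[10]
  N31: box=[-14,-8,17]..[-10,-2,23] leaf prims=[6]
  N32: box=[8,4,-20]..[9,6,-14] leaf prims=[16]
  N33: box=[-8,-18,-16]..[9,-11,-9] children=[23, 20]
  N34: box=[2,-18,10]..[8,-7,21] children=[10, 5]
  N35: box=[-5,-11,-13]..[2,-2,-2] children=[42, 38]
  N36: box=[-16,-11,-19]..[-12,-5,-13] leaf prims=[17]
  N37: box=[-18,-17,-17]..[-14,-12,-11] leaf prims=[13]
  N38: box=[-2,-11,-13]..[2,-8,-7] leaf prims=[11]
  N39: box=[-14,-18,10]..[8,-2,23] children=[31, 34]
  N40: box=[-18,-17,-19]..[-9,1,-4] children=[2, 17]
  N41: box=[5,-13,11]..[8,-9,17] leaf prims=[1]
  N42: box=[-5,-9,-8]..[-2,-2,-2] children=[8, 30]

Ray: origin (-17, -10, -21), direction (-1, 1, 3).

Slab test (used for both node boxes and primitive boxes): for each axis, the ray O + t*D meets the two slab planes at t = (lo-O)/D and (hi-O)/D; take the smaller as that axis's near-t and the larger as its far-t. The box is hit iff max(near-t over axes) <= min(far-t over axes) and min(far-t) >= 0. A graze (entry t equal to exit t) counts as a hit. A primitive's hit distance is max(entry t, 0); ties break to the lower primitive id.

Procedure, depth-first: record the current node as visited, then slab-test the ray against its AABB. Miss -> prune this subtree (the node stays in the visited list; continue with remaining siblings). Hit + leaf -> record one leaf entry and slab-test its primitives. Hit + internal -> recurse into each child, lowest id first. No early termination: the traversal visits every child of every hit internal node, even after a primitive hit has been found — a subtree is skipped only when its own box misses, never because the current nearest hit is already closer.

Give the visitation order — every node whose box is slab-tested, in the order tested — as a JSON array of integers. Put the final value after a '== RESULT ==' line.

Walk:
N0 x:[-38,1] y:[-8,21] z:[1/3,44/3] -> hit [1/3,1], descend [16, 26]
  N16 x:[-28,1] y:[-8,20] z:[1/3,25/3] -> hit [1/3,1], descend [13, 21]
    N13 x:[-28,1] y:[14,20] z:[1/3,25/3] -> miss, prune
    N21 x:[-26,1] y:[-8,11] z:[2/3,19/3] -> hit [2/3,1], descend [27, 40]
      N27 x:[-26,-9] y:[-8,8] z:[5/3,19/3] -> miss, prune
      N40 x:[-8,1] y:[-7,11] z:[2/3,17/3] -> hit [2/3,1], descend [2, 17]
        N2 x:[-5,1] y:[-7,11] z:[2/3,10/3] -> hit [2/3,1], descend [11, 37]
          N11 x:[-5,1] y:[-1,11] z:[2/3,8/3] -> hit [2/3,1], descend [19, 36]
            N19 x:[-4,1] y:[5,11] z:[2,7/3] -> miss, prune
            N36 x:[-5,-1] y:[-1,5] z:[2/3,8/3] -> miss, prune
          N37 x:[-3,1] y:[-7,-2] z:[4/3,10/3] -> miss, prune
        N17 x:[-8,-4] y:[-6,2] z:[2,17/3] -> miss, prune
  N26 x:[-38,-1] y:[-8,21] z:[9,44/3] -> miss, prune

13 AABB tests over nodes [0, 16, 13, 21, 27, 40, 2, 11, 19, 36, 37, 17, 26]; 0 leaves entered; closest miss.

== RESULT ==
[0, 16, 13, 21, 27, 40, 2, 11, 19, 36, 37, 17, 26]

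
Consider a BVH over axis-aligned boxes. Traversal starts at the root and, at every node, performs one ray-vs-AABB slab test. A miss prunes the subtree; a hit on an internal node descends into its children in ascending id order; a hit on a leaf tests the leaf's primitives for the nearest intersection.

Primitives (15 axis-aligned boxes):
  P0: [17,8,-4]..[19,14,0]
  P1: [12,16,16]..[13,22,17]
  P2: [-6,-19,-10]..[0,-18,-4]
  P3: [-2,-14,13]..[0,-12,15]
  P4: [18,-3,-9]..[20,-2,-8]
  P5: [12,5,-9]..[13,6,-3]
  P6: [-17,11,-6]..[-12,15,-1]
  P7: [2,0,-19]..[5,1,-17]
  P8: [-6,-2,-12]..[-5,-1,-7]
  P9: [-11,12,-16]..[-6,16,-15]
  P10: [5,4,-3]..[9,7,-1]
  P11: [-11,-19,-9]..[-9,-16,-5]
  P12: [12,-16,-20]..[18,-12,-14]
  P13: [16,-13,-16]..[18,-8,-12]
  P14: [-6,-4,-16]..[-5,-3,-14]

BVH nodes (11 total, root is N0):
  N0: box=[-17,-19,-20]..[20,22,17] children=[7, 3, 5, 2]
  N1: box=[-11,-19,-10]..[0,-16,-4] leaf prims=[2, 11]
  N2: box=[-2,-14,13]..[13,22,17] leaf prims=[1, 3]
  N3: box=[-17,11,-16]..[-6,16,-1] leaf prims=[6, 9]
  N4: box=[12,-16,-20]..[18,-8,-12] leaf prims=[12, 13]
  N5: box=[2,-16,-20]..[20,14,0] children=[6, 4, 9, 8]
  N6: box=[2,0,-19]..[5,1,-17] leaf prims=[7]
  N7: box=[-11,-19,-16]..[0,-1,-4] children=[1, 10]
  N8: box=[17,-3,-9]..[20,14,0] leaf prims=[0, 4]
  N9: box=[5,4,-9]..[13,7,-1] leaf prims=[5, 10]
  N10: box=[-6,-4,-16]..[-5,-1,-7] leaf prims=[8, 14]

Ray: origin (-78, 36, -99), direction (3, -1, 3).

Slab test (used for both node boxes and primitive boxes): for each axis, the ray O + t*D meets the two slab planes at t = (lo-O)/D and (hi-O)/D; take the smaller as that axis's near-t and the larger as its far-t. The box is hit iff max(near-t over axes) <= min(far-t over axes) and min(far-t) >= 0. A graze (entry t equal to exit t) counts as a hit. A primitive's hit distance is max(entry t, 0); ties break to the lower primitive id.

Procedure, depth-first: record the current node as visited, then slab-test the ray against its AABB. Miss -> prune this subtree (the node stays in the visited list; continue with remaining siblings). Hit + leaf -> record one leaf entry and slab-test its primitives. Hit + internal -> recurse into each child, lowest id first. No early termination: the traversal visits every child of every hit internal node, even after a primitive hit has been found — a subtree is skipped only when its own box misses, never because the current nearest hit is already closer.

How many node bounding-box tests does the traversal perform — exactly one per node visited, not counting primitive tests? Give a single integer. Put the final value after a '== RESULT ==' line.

Traverse from the root:
N0 x:[61/3,98/3] y:[14,55] z:[79/3,116/3] -> hit [79/3,98/3], descend [2, 3, 5, 7]
  N2 x:[76/3,91/3] y:[14,50] z:[112/3,116/3] -> miss, prune
  N3 x:[61/3,24] y:[20,25] z:[83/3,98/3] -> miss, prune
  N5 x:[80/3,98/3] y:[22,52] z:[79/3,33] -> hit [80/3,98/3], descend [4, 6, 8, 9]
    N4 x:[30,32] y:[44,52] z:[79/3,29] -> miss, prune
    N6 x:[80/3,83/3] y:[35,36] z:[80/3,82/3] -> miss, prune
    N8 x:[95/3,98/3] y:[22,39] z:[30,33] -> hit [95/3,98/3] leaf, test {P0(miss), P4(miss)}
    N9 x:[83/3,91/3] y:[29,32] z:[30,98/3] -> hit [30,91/3] leaf, test {P5@t=30, P10(miss)}
  N7 x:[67/3,26] y:[37,55] z:[83/3,95/3] -> miss, prune

9 AABB tests over nodes [0, 2, 3, 5, 4, 6, 8, 9, 7]; 2 leaves entered; closest P5.

== RESULT ==
9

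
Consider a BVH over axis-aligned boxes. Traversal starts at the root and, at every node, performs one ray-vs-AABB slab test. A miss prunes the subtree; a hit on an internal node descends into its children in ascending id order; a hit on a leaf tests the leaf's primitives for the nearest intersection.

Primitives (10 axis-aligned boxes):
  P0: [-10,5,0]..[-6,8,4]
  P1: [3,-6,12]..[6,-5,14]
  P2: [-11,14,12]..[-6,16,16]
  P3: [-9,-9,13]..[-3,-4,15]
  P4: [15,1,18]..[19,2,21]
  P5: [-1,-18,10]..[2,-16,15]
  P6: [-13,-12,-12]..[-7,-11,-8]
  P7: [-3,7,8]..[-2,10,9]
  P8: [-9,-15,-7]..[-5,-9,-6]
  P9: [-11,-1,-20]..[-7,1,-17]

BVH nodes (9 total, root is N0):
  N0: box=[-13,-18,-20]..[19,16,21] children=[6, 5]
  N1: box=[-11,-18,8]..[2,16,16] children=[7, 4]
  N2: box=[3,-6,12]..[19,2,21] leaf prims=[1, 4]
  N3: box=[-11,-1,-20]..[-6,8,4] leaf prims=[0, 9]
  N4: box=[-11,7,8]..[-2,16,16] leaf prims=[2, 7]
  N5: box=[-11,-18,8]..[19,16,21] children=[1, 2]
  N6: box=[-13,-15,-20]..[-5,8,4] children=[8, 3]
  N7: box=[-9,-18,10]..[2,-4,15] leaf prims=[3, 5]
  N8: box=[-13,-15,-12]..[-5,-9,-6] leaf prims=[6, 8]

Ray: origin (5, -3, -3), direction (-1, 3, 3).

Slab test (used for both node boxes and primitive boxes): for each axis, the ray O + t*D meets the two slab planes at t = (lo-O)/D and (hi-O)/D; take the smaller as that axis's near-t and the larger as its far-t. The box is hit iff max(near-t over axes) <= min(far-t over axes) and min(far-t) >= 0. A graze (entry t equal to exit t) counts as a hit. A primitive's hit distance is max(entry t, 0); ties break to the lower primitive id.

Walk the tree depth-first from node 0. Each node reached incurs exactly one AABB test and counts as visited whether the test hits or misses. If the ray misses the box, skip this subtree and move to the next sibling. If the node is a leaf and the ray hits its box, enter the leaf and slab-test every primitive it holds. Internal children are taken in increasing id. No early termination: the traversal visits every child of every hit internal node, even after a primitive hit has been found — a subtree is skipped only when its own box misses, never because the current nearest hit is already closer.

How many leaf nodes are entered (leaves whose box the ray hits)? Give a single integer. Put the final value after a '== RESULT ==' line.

Walk:
N0 x:[-14,18] y:[-5,19/3] z:[-17/3,8] -> hit [-5,19/3], descend [5, 6]
  N5 x:[-14,16] y:[-5,19/3] z:[11/3,8] -> hit [11/3,19/3], descend [1, 2]
    N1 x:[3,16] y:[-5,19/3] z:[11/3,19/3] -> hit [11/3,19/3], descend [4, 7]
      N4 x:[7,16] y:[10/3,19/3] z:[11/3,19/3] -> miss, prune
      N7 x:[3,14] y:[-5,-1/3] z:[13/3,6] -> miss, prune
    N2 x:[-14,2] y:[-1,5/3] z:[5,8] -> miss, prune
  N6 x:[10,18] y:[-4,11/3] z:[-17/3,7/3] -> miss, prune

7 AABB tests over nodes [0, 5, 1, 4, 7, 2, 6]; 0 leaves entered; closest miss.

== RESULT ==
0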